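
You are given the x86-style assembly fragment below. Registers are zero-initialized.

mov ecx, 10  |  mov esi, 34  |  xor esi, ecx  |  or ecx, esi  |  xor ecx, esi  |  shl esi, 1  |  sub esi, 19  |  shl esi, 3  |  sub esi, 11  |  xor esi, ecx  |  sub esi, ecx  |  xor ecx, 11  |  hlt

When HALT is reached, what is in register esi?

477

ecx=10
esi=34
esi=34^10=40
ecx=10|40=42
ecx=42^40=2
esi=40<<1=80
esi=80-19=61
esi=61<<3=488
esi=488-11=477
esi=477^2=479
esi=479-2=477
ecx=2^11=9
halt.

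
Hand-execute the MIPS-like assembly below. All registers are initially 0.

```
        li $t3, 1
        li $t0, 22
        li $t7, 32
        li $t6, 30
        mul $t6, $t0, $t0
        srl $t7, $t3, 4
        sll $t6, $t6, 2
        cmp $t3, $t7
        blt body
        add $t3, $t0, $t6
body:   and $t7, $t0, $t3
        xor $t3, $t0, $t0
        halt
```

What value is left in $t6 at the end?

after li $t3, 1: $t3=1
after li $t0, 22: $t0=22
after li $t7, 32: $t7=32
after li $t6, 30: $t6=30
after mul $t6, $t0, $t0: $t6=22*22=484
after srl $t7, $t3, 4: $t7=1>>4=0
after sll $t6, $t6, 2: $t6=484<<2=1936
cmp $t3, $t7  (cmp 1,0)
blt body: not taken
after add $t3, $t0, $t6: $t3=22+1936=1958
after and $t7, $t0, $t3: $t7=22&1958=6
after xor $t3, $t0, $t0: $t3=22^22=0
halt.

1936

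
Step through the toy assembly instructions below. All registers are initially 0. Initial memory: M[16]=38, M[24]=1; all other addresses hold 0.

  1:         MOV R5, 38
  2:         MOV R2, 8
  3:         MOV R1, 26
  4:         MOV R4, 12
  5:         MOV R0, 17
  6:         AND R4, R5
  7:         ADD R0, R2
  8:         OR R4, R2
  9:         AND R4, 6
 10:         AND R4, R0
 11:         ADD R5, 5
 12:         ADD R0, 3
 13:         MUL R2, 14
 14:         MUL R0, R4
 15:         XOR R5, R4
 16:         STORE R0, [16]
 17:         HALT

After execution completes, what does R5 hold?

MOV R5, 38 → R5=38
MOV R2, 8 → R2=8
MOV R1, 26 → R1=26
MOV R4, 12 → R4=12
MOV R0, 17 → R0=17
AND R4, R5 → R4=12&38=4
ADD R0, R2 → R0=17+8=25
OR R4, R2 → R4=4|8=12
AND R4, 6 → R4=12&6=4
AND R4, R0 → R4=4&25=0
ADD R5, 5 → R5=38+5=43
ADD R0, 3 → R0=25+3=28
MUL R2, 14 → R2=8*14=112
MUL R0, R4 → R0=28*0=0
XOR R5, R4 → R5=43^0=43
STORE R0, [16] → M[16]=0
halt.

43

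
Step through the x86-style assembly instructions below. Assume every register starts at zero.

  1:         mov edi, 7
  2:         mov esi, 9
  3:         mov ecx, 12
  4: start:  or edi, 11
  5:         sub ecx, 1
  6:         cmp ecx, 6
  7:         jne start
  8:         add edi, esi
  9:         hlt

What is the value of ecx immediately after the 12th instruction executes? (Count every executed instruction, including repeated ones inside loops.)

mov edi, 7 → edi=7
mov esi, 9 → esi=9
mov ecx, 12 → ecx=12
or edi, 11 → edi=7|11=15
sub ecx, 1 → ecx=12-1=11
cmp ecx, 6  (cmp 11,6)
jne start: taken
or edi, 11 → edi=15|11=15
sub ecx, 1 → ecx=11-1=10
cmp ecx, 6  (cmp 10,6)
jne start: taken
or edi, 11 → edi=15|11=15
After step 12: ecx = 10.

10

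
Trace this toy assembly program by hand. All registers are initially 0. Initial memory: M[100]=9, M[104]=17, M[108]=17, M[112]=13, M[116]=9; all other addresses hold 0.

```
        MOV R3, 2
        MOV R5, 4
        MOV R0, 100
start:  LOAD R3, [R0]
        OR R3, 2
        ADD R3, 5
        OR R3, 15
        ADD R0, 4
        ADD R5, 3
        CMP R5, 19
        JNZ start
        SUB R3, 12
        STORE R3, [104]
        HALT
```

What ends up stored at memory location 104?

19

after MOV R3, 2: R3=2
after MOV R5, 4: R5=4
after MOV R0, 100: R0=100
after LOAD R3, [R0]: R3=M[100]=9
after OR R3, 2: R3=9|2=11
after ADD R3, 5: R3=11+5=16
after OR R3, 15: R3=16|15=31
after ADD R0, 4: R0=100+4=104
after ADD R5, 3: R5=4+3=7
CMP R5, 19  (cmp 7,19)
JNZ start: taken
after LOAD R3, [R0]: R3=M[104]=17
after OR R3, 2: R3=17|2=19
after ADD R3, 5: R3=19+5=24
after OR R3, 15: R3=24|15=31
after ADD R0, 4: R0=104+4=108
after ADD R5, 3: R5=7+3=10
CMP R5, 19  (cmp 10,19)
JNZ start: taken
after LOAD R3, [R0]: R3=M[108]=17
after OR R3, 2: R3=17|2=19
after ADD R3, 5: R3=19+5=24
after OR R3, 15: R3=24|15=31
after ADD R0, 4: R0=108+4=112
after ADD R5, 3: R5=10+3=13
CMP R5, 19  (cmp 13,19)
JNZ start: taken
after LOAD R3, [R0]: R3=M[112]=13
after OR R3, 2: R3=13|2=15
after ADD R3, 5: R3=15+5=20
after OR R3, 15: R3=20|15=31
after ADD R0, 4: R0=112+4=116
after ADD R5, 3: R5=13+3=16
CMP R5, 19  (cmp 16,19)
JNZ start: taken
after LOAD R3, [R0]: R3=M[116]=9
after OR R3, 2: R3=9|2=11
after ADD R3, 5: R3=11+5=16
after OR R3, 15: R3=16|15=31
after ADD R0, 4: R0=116+4=120
after ADD R5, 3: R5=16+3=19
CMP R5, 19  (cmp 19,19)
JNZ start: not taken
after SUB R3, 12: R3=31-12=19
STORE R3, [104] → M[104]=19
halt.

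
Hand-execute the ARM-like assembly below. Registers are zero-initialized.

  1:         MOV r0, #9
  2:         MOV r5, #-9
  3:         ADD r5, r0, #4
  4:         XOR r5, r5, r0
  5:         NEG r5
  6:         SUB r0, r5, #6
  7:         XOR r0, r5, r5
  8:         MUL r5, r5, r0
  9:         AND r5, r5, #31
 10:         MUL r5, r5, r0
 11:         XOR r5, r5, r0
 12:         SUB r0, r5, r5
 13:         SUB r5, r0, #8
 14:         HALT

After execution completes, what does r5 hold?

MOV r0, #9 → r0=9
MOV r5, #-9 → r5=-9
ADD r5, r0, #4 → r5=9+4=13
XOR r5, r5, r0 → r5=13^9=4
NEG r5 → r5=-(4)=-4
SUB r0, r5, #6 → r0=(-4)-6=-10
XOR r0, r5, r5 → r0=(-4)^(-4)=0
MUL r5, r5, r0 → r5=(-4)*0=0
AND r5, r5, #31 → r5=0&31=0
MUL r5, r5, r0 → r5=0*0=0
XOR r5, r5, r0 → r5=0^0=0
SUB r0, r5, r5 → r0=0-0=0
SUB r5, r0, #8 → r5=0-8=-8
halt.

-8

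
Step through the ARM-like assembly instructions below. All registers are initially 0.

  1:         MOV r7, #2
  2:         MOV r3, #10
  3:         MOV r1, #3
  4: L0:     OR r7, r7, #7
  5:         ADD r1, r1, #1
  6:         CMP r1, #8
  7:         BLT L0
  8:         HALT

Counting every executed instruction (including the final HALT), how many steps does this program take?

after MOV r7, #2: r7=2
after MOV r3, #10: r3=10
after MOV r1, #3: r1=3
after OR r7, r7, #7: r7=2|7=7
after ADD r1, r1, #1: r1=3+1=4
CMP r1, #8  (cmp 4,8)
BLT L0: taken
after OR r7, r7, #7: r7=7|7=7
after ADD r1, r1, #1: r1=4+1=5
CMP r1, #8  (cmp 5,8)
BLT L0: taken
after OR r7, r7, #7: r7=7|7=7
after ADD r1, r1, #1: r1=5+1=6
CMP r1, #8  (cmp 6,8)
BLT L0: taken
after OR r7, r7, #7: r7=7|7=7
after ADD r1, r1, #1: r1=6+1=7
CMP r1, #8  (cmp 7,8)
BLT L0: taken
after OR r7, r7, #7: r7=7|7=7
after ADD r1, r1, #1: r1=7+1=8
CMP r1, #8  (cmp 8,8)
BLT L0: not taken
halt.
Total executed instructions: 24.

24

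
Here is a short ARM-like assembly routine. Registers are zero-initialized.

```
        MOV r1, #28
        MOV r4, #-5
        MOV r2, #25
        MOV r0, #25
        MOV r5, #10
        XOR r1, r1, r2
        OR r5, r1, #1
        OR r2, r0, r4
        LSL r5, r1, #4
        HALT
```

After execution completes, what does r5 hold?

80

after MOV r1, #28: r1=28
after MOV r4, #-5: r4=-5
after MOV r2, #25: r2=25
after MOV r0, #25: r0=25
after MOV r5, #10: r5=10
after XOR r1, r1, r2: r1=28^25=5
after OR r5, r1, #1: r5=5|1=5
after OR r2, r0, r4: r2=25|(-5)=-5
after LSL r5, r1, #4: r5=5<<4=80
halt.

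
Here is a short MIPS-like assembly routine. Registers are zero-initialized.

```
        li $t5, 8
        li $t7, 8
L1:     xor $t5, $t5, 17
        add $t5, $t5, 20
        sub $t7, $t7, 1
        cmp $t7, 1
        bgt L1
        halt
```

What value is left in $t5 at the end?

133

after li $t5, 8: $t5=8
after li $t7, 8: $t7=8
after xor $t5, $t5, 17: $t5=8^17=25
after add $t5, $t5, 20: $t5=25+20=45
after sub $t7, $t7, 1: $t7=8-1=7
cmp $t7, 1  (cmp 7,1)
bgt L1: taken
after xor $t5, $t5, 17: $t5=45^17=60
after add $t5, $t5, 20: $t5=60+20=80
after sub $t7, $t7, 1: $t7=7-1=6
cmp $t7, 1  (cmp 6,1)
bgt L1: taken
after xor $t5, $t5, 17: $t5=80^17=65
after add $t5, $t5, 20: $t5=65+20=85
after sub $t7, $t7, 1: $t7=6-1=5
cmp $t7, 1  (cmp 5,1)
bgt L1: taken
after xor $t5, $t5, 17: $t5=85^17=68
after add $t5, $t5, 20: $t5=68+20=88
after sub $t7, $t7, 1: $t7=5-1=4
cmp $t7, 1  (cmp 4,1)
bgt L1: taken
after xor $t5, $t5, 17: $t5=88^17=73
after add $t5, $t5, 20: $t5=73+20=93
after sub $t7, $t7, 1: $t7=4-1=3
cmp $t7, 1  (cmp 3,1)
bgt L1: taken
after xor $t5, $t5, 17: $t5=93^17=76
after add $t5, $t5, 20: $t5=76+20=96
after sub $t7, $t7, 1: $t7=3-1=2
cmp $t7, 1  (cmp 2,1)
bgt L1: taken
after xor $t5, $t5, 17: $t5=96^17=113
after add $t5, $t5, 20: $t5=113+20=133
after sub $t7, $t7, 1: $t7=2-1=1
cmp $t7, 1  (cmp 1,1)
bgt L1: not taken
halt.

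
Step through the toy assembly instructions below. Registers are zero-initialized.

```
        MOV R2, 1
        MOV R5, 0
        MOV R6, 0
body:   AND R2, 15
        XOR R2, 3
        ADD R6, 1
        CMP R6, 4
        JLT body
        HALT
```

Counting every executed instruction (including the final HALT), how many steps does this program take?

24

after MOV R2, 1: R2=1
after MOV R5, 0: R5=0
after MOV R6, 0: R6=0
after AND R2, 15: R2=1&15=1
after XOR R2, 3: R2=1^3=2
after ADD R6, 1: R6=0+1=1
CMP R6, 4  (cmp 1,4)
JLT body: taken
after AND R2, 15: R2=2&15=2
after XOR R2, 3: R2=2^3=1
after ADD R6, 1: R6=1+1=2
CMP R6, 4  (cmp 2,4)
JLT body: taken
after AND R2, 15: R2=1&15=1
after XOR R2, 3: R2=1^3=2
after ADD R6, 1: R6=2+1=3
CMP R6, 4  (cmp 3,4)
JLT body: taken
after AND R2, 15: R2=2&15=2
after XOR R2, 3: R2=2^3=1
after ADD R6, 1: R6=3+1=4
CMP R6, 4  (cmp 4,4)
JLT body: not taken
halt.
Total executed instructions: 24.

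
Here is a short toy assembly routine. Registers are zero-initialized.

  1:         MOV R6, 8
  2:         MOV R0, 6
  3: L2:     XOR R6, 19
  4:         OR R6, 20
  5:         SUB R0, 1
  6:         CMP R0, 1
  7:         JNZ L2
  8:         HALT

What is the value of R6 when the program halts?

31

R6=8
R0=6
R6=8^19=27
R6=27|20=31
R0=6-1=5
CMP R0, 1  (cmp 5,1)
JNZ L2: taken
R6=31^19=12
R6=12|20=28
R0=5-1=4
CMP R0, 1  (cmp 4,1)
JNZ L2: taken
R6=28^19=15
R6=15|20=31
R0=4-1=3
CMP R0, 1  (cmp 3,1)
JNZ L2: taken
R6=31^19=12
R6=12|20=28
R0=3-1=2
CMP R0, 1  (cmp 2,1)
JNZ L2: taken
R6=28^19=15
R6=15|20=31
R0=2-1=1
CMP R0, 1  (cmp 1,1)
JNZ L2: not taken
halt.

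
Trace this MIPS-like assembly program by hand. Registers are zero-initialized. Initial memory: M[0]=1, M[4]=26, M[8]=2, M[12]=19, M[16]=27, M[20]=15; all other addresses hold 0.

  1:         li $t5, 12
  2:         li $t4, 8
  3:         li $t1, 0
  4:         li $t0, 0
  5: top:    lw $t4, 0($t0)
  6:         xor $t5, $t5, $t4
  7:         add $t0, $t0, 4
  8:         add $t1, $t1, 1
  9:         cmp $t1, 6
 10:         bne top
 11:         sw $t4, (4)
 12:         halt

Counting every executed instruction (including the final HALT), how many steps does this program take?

$t5=12
$t4=8
$t1=0
$t0=0
$t4=M[0]=1
$t5=12^1=13
$t0=0+4=4
$t1=0+1=1
cmp $t1, 6  (cmp 1,6)
bne top: taken
$t4=M[4]=26
$t5=13^26=23
$t0=4+4=8
$t1=1+1=2
cmp $t1, 6  (cmp 2,6)
bne top: taken
$t4=M[8]=2
$t5=23^2=21
$t0=8+4=12
$t1=2+1=3
cmp $t1, 6  (cmp 3,6)
bne top: taken
$t4=M[12]=19
$t5=21^19=6
$t0=12+4=16
$t1=3+1=4
cmp $t1, 6  (cmp 4,6)
bne top: taken
$t4=M[16]=27
$t5=6^27=29
$t0=16+4=20
$t1=4+1=5
cmp $t1, 6  (cmp 5,6)
bne top: taken
$t4=M[20]=15
$t5=29^15=18
$t0=20+4=24
$t1=5+1=6
cmp $t1, 6  (cmp 6,6)
bne top: not taken
sw $t4, (4) → M[4]=15
halt.
Total executed instructions: 42.

42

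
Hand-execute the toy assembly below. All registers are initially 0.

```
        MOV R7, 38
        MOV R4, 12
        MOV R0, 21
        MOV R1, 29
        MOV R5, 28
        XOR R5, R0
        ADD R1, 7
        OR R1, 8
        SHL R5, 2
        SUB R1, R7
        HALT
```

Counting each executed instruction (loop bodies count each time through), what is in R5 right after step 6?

9

R7=38
R4=12
R0=21
R1=29
R5=28
R5=28^21=9
After step 6: R5 = 9.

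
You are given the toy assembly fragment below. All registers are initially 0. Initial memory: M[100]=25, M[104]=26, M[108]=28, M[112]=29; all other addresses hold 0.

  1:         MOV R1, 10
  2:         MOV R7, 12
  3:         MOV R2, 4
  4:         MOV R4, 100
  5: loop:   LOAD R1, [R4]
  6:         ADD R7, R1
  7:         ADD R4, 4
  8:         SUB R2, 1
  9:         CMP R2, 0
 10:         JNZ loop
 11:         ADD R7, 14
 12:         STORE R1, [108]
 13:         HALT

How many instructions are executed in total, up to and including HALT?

MOV R1, 10 → R1=10
MOV R7, 12 → R7=12
MOV R2, 4 → R2=4
MOV R4, 100 → R4=100
LOAD R1, [R4] → R1=M[100]=25
ADD R7, R1 → R7=12+25=37
ADD R4, 4 → R4=100+4=104
SUB R2, 1 → R2=4-1=3
CMP R2, 0  (cmp 3,0)
JNZ loop: taken
LOAD R1, [R4] → R1=M[104]=26
ADD R7, R1 → R7=37+26=63
ADD R4, 4 → R4=104+4=108
SUB R2, 1 → R2=3-1=2
CMP R2, 0  (cmp 2,0)
JNZ loop: taken
LOAD R1, [R4] → R1=M[108]=28
ADD R7, R1 → R7=63+28=91
ADD R4, 4 → R4=108+4=112
SUB R2, 1 → R2=2-1=1
CMP R2, 0  (cmp 1,0)
JNZ loop: taken
LOAD R1, [R4] → R1=M[112]=29
ADD R7, R1 → R7=91+29=120
ADD R4, 4 → R4=112+4=116
SUB R2, 1 → R2=1-1=0
CMP R2, 0  (cmp 0,0)
JNZ loop: not taken
ADD R7, 14 → R7=120+14=134
STORE R1, [108] → M[108]=29
halt.
Total executed instructions: 31.

31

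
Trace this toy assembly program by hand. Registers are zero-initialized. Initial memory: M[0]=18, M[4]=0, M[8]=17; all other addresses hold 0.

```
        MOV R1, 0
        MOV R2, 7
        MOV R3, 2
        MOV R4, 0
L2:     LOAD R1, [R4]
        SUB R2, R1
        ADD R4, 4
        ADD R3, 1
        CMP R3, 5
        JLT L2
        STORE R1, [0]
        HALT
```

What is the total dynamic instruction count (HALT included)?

24

R1=0
R2=7
R3=2
R4=0
R1=M[0]=18
R2=7-18=-11
R4=0+4=4
R3=2+1=3
CMP R3, 5  (cmp 3,5)
JLT L2: taken
R1=M[4]=0
R2=(-11)-0=-11
R4=4+4=8
R3=3+1=4
CMP R3, 5  (cmp 4,5)
JLT L2: taken
R1=M[8]=17
R2=(-11)-17=-28
R4=8+4=12
R3=4+1=5
CMP R3, 5  (cmp 5,5)
JLT L2: not taken
STORE R1, [0] → M[0]=17
halt.
Total executed instructions: 24.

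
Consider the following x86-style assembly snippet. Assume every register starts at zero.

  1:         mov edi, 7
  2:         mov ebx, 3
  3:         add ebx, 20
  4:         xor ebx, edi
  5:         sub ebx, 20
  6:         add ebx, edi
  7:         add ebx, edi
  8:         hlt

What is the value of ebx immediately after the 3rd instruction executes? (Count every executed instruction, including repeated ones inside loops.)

23

after mov edi, 7: edi=7
after mov ebx, 3: ebx=3
after add ebx, 20: ebx=3+20=23
After step 3: ebx = 23.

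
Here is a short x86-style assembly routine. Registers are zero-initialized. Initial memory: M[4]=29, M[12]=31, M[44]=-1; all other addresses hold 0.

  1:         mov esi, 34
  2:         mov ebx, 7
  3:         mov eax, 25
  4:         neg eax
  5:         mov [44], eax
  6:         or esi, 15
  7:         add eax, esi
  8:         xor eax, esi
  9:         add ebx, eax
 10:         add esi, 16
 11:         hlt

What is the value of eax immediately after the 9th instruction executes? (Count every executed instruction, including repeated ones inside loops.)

57

after mov esi, 34: esi=34
after mov ebx, 7: ebx=7
after mov eax, 25: eax=25
after neg eax: eax=-(25)=-25
mov [44], eax → M[44]=-25
after or esi, 15: esi=34|15=47
after add eax, esi: eax=(-25)+47=22
after xor eax, esi: eax=22^47=57
after add ebx, eax: ebx=7+57=64
After step 9: eax = 57.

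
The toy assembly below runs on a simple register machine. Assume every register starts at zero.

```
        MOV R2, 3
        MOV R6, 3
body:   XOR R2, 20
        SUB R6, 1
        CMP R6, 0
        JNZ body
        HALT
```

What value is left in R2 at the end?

after MOV R2, 3: R2=3
after MOV R6, 3: R6=3
after XOR R2, 20: R2=3^20=23
after SUB R6, 1: R6=3-1=2
CMP R6, 0  (cmp 2,0)
JNZ body: taken
after XOR R2, 20: R2=23^20=3
after SUB R6, 1: R6=2-1=1
CMP R6, 0  (cmp 1,0)
JNZ body: taken
after XOR R2, 20: R2=3^20=23
after SUB R6, 1: R6=1-1=0
CMP R6, 0  (cmp 0,0)
JNZ body: not taken
halt.

23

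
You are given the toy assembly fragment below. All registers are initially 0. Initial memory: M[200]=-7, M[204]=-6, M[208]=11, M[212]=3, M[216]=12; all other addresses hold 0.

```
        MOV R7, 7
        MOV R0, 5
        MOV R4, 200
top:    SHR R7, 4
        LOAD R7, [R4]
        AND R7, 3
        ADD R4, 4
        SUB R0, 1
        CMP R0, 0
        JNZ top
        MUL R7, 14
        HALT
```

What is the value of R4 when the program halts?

R7=7
R0=5
R4=200
R7=7>>4=0
R7=M[200]=-7
R7=(-7)&3=1
R4=200+4=204
R0=5-1=4
CMP R0, 0  (cmp 4,0)
JNZ top: taken
R7=1>>4=0
R7=M[204]=-6
R7=(-6)&3=2
R4=204+4=208
R0=4-1=3
CMP R0, 0  (cmp 3,0)
JNZ top: taken
R7=2>>4=0
R7=M[208]=11
R7=11&3=3
R4=208+4=212
R0=3-1=2
CMP R0, 0  (cmp 2,0)
JNZ top: taken
R7=3>>4=0
R7=M[212]=3
R7=3&3=3
R4=212+4=216
R0=2-1=1
CMP R0, 0  (cmp 1,0)
JNZ top: taken
R7=3>>4=0
R7=M[216]=12
R7=12&3=0
R4=216+4=220
R0=1-1=0
CMP R0, 0  (cmp 0,0)
JNZ top: not taken
R7=0*14=0
halt.

220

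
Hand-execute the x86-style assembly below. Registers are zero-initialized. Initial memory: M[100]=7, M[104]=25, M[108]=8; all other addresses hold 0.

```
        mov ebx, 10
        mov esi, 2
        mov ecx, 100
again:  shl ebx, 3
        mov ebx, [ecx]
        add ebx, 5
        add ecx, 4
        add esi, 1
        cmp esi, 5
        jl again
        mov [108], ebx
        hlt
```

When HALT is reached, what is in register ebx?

ebx=10
esi=2
ecx=100
ebx=10<<3=80
ebx=M[100]=7
ebx=7+5=12
ecx=100+4=104
esi=2+1=3
cmp esi, 5  (cmp 3,5)
jl again: taken
ebx=12<<3=96
ebx=M[104]=25
ebx=25+5=30
ecx=104+4=108
esi=3+1=4
cmp esi, 5  (cmp 4,5)
jl again: taken
ebx=30<<3=240
ebx=M[108]=8
ebx=8+5=13
ecx=108+4=112
esi=4+1=5
cmp esi, 5  (cmp 5,5)
jl again: not taken
mov [108], ebx → M[108]=13
halt.

13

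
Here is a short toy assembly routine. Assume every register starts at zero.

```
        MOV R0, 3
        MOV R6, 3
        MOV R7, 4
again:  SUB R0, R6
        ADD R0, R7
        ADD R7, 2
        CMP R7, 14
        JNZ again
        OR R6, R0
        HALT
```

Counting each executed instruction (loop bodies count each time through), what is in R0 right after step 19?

MOV R0, 3 → R0=3
MOV R6, 3 → R6=3
MOV R7, 4 → R7=4
SUB R0, R6 → R0=3-3=0
ADD R0, R7 → R0=0+4=4
ADD R7, 2 → R7=4+2=6
CMP R7, 14  (cmp 6,14)
JNZ again: taken
SUB R0, R6 → R0=4-3=1
ADD R0, R7 → R0=1+6=7
ADD R7, 2 → R7=6+2=8
CMP R7, 14  (cmp 8,14)
JNZ again: taken
SUB R0, R6 → R0=7-3=4
ADD R0, R7 → R0=4+8=12
ADD R7, 2 → R7=8+2=10
CMP R7, 14  (cmp 10,14)
JNZ again: taken
SUB R0, R6 → R0=12-3=9
After step 19: R0 = 9.

9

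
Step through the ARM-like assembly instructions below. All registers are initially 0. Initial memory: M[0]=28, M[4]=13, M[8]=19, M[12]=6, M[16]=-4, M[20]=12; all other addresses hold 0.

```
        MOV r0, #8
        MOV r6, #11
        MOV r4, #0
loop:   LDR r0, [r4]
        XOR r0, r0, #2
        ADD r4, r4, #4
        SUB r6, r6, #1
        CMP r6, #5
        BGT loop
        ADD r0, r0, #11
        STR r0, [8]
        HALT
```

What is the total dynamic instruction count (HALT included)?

42

MOV r0, #8 → r0=8
MOV r6, #11 → r6=11
MOV r4, #0 → r4=0
LDR r0, [r4] → r0=M[0]=28
XOR r0, r0, #2 → r0=28^2=30
ADD r4, r4, #4 → r4=0+4=4
SUB r6, r6, #1 → r6=11-1=10
CMP r6, #5  (cmp 10,5)
BGT loop: taken
LDR r0, [r4] → r0=M[4]=13
XOR r0, r0, #2 → r0=13^2=15
ADD r4, r4, #4 → r4=4+4=8
SUB r6, r6, #1 → r6=10-1=9
CMP r6, #5  (cmp 9,5)
BGT loop: taken
LDR r0, [r4] → r0=M[8]=19
XOR r0, r0, #2 → r0=19^2=17
ADD r4, r4, #4 → r4=8+4=12
SUB r6, r6, #1 → r6=9-1=8
CMP r6, #5  (cmp 8,5)
BGT loop: taken
LDR r0, [r4] → r0=M[12]=6
XOR r0, r0, #2 → r0=6^2=4
ADD r4, r4, #4 → r4=12+4=16
SUB r6, r6, #1 → r6=8-1=7
CMP r6, #5  (cmp 7,5)
BGT loop: taken
LDR r0, [r4] → r0=M[16]=-4
XOR r0, r0, #2 → r0=(-4)^2=-2
ADD r4, r4, #4 → r4=16+4=20
SUB r6, r6, #1 → r6=7-1=6
CMP r6, #5  (cmp 6,5)
BGT loop: taken
LDR r0, [r4] → r0=M[20]=12
XOR r0, r0, #2 → r0=12^2=14
ADD r4, r4, #4 → r4=20+4=24
SUB r6, r6, #1 → r6=6-1=5
CMP r6, #5  (cmp 5,5)
BGT loop: not taken
ADD r0, r0, #11 → r0=14+11=25
STR r0, [8] → M[8]=25
halt.
Total executed instructions: 42.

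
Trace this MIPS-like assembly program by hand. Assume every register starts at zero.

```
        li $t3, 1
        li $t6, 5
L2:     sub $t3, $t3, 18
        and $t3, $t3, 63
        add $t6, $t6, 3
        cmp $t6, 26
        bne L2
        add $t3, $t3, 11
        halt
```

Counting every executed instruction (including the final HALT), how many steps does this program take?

li $t3, 1 → $t3=1
li $t6, 5 → $t6=5
sub $t3, $t3, 18 → $t3=1-18=-17
and $t3, $t3, 63 → $t3=(-17)&63=47
add $t6, $t6, 3 → $t6=5+3=8
cmp $t6, 26  (cmp 8,26)
bne L2: taken
sub $t3, $t3, 18 → $t3=47-18=29
and $t3, $t3, 63 → $t3=29&63=29
add $t6, $t6, 3 → $t6=8+3=11
cmp $t6, 26  (cmp 11,26)
bne L2: taken
sub $t3, $t3, 18 → $t3=29-18=11
and $t3, $t3, 63 → $t3=11&63=11
add $t6, $t6, 3 → $t6=11+3=14
cmp $t6, 26  (cmp 14,26)
bne L2: taken
sub $t3, $t3, 18 → $t3=11-18=-7
and $t3, $t3, 63 → $t3=(-7)&63=57
add $t6, $t6, 3 → $t6=14+3=17
cmp $t6, 26  (cmp 17,26)
bne L2: taken
sub $t3, $t3, 18 → $t3=57-18=39
and $t3, $t3, 63 → $t3=39&63=39
add $t6, $t6, 3 → $t6=17+3=20
cmp $t6, 26  (cmp 20,26)
bne L2: taken
sub $t3, $t3, 18 → $t3=39-18=21
and $t3, $t3, 63 → $t3=21&63=21
add $t6, $t6, 3 → $t6=20+3=23
cmp $t6, 26  (cmp 23,26)
bne L2: taken
sub $t3, $t3, 18 → $t3=21-18=3
and $t3, $t3, 63 → $t3=3&63=3
add $t6, $t6, 3 → $t6=23+3=26
cmp $t6, 26  (cmp 26,26)
bne L2: not taken
add $t3, $t3, 11 → $t3=3+11=14
halt.
Total executed instructions: 39.

39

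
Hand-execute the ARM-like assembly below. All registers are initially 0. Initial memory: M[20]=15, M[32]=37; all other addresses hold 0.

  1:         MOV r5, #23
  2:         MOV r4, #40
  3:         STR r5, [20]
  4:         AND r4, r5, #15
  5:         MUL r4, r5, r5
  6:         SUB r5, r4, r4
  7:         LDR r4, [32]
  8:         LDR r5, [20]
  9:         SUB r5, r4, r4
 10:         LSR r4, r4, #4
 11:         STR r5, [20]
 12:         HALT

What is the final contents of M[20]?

MOV r5, #23 → r5=23
MOV r4, #40 → r4=40
STR r5, [20] → M[20]=23
AND r4, r5, #15 → r4=23&15=7
MUL r4, r5, r5 → r4=23*23=529
SUB r5, r4, r4 → r5=529-529=0
LDR r4, [32] → r4=M[32]=37
LDR r5, [20] → r5=M[20]=23
SUB r5, r4, r4 → r5=37-37=0
LSR r4, r4, #4 → r4=37>>4=2
STR r5, [20] → M[20]=0
halt.

0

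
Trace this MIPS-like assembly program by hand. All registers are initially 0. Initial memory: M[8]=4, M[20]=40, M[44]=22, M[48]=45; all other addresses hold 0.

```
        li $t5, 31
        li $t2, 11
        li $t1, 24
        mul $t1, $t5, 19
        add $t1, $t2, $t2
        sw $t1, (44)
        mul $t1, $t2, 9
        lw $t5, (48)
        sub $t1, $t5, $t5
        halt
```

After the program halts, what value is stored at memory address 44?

22

after li $t5, 31: $t5=31
after li $t2, 11: $t2=11
after li $t1, 24: $t1=24
after mul $t1, $t5, 19: $t1=31*19=589
after add $t1, $t2, $t2: $t1=11+11=22
sw $t1, (44) → M[44]=22
after mul $t1, $t2, 9: $t1=11*9=99
after lw $t5, (48): $t5=M[48]=45
after sub $t1, $t5, $t5: $t1=45-45=0
halt.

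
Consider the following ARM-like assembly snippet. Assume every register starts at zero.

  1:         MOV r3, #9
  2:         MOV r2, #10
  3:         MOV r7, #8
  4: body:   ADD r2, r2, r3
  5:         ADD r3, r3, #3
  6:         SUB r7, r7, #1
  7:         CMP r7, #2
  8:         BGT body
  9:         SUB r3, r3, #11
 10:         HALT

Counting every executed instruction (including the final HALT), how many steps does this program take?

35

r3=9
r2=10
r7=8
r2=10+9=19
r3=9+3=12
r7=8-1=7
CMP r7, #2  (cmp 7,2)
BGT body: taken
r2=19+12=31
r3=12+3=15
r7=7-1=6
CMP r7, #2  (cmp 6,2)
BGT body: taken
r2=31+15=46
r3=15+3=18
r7=6-1=5
CMP r7, #2  (cmp 5,2)
BGT body: taken
r2=46+18=64
r3=18+3=21
r7=5-1=4
CMP r7, #2  (cmp 4,2)
BGT body: taken
r2=64+21=85
r3=21+3=24
r7=4-1=3
CMP r7, #2  (cmp 3,2)
BGT body: taken
r2=85+24=109
r3=24+3=27
r7=3-1=2
CMP r7, #2  (cmp 2,2)
BGT body: not taken
r3=27-11=16
halt.
Total executed instructions: 35.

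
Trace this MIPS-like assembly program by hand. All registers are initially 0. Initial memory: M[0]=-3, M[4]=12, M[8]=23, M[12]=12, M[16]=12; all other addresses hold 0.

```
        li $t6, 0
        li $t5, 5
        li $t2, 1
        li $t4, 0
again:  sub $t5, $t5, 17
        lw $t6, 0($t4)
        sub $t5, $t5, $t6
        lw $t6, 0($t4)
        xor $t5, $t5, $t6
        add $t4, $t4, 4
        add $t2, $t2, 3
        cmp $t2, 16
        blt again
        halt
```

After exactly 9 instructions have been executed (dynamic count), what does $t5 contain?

$t6=0
$t5=5
$t2=1
$t4=0
$t5=5-17=-12
$t6=M[0]=-3
$t5=(-12)-(-3)=-9
$t6=M[0]=-3
$t5=(-9)^(-3)=10
After step 9: $t5 = 10.

10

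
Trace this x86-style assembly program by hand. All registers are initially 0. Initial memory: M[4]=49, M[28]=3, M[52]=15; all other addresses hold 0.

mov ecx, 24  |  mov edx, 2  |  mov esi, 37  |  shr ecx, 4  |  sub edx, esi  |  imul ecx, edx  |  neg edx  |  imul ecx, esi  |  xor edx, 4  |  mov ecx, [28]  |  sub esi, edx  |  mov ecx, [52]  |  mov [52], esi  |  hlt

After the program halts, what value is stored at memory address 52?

mov ecx, 24 → ecx=24
mov edx, 2 → edx=2
mov esi, 37 → esi=37
shr ecx, 4 → ecx=24>>4=1
sub edx, esi → edx=2-37=-35
imul ecx, edx → ecx=1*(-35)=-35
neg edx → edx=-(-35)=35
imul ecx, esi → ecx=(-35)*37=-1295
xor edx, 4 → edx=35^4=39
mov ecx, [28] → ecx=M[28]=3
sub esi, edx → esi=37-39=-2
mov ecx, [52] → ecx=M[52]=15
mov [52], esi → M[52]=-2
halt.

-2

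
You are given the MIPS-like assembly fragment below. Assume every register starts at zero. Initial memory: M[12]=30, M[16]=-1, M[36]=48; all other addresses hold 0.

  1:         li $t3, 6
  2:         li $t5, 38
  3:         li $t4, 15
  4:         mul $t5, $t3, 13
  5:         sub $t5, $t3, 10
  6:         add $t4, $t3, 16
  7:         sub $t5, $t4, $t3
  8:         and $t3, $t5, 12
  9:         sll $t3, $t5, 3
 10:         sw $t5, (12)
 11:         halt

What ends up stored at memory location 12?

16

$t3=6
$t5=38
$t4=15
$t5=6*13=78
$t5=6-10=-4
$t4=6+16=22
$t5=22-6=16
$t3=16&12=0
$t3=16<<3=128
sw $t5, (12) → M[12]=16
halt.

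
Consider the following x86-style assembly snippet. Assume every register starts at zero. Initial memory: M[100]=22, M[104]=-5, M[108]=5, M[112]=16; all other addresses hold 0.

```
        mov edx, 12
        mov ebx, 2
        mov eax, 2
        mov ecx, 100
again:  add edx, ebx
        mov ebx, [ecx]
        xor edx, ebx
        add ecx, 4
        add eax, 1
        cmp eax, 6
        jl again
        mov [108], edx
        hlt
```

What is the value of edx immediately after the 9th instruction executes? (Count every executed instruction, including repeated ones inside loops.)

24

mov edx, 12 → edx=12
mov ebx, 2 → ebx=2
mov eax, 2 → eax=2
mov ecx, 100 → ecx=100
add edx, ebx → edx=12+2=14
mov ebx, [ecx] → ebx=M[100]=22
xor edx, ebx → edx=14^22=24
add ecx, 4 → ecx=100+4=104
add eax, 1 → eax=2+1=3
After step 9: edx = 24.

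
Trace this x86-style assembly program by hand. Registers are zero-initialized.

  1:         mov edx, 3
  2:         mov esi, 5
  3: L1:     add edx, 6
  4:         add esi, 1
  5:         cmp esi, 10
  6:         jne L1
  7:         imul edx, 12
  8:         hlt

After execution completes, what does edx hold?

396

after mov edx, 3: edx=3
after mov esi, 5: esi=5
after add edx, 6: edx=3+6=9
after add esi, 1: esi=5+1=6
cmp esi, 10  (cmp 6,10)
jne L1: taken
after add edx, 6: edx=9+6=15
after add esi, 1: esi=6+1=7
cmp esi, 10  (cmp 7,10)
jne L1: taken
after add edx, 6: edx=15+6=21
after add esi, 1: esi=7+1=8
cmp esi, 10  (cmp 8,10)
jne L1: taken
after add edx, 6: edx=21+6=27
after add esi, 1: esi=8+1=9
cmp esi, 10  (cmp 9,10)
jne L1: taken
after add edx, 6: edx=27+6=33
after add esi, 1: esi=9+1=10
cmp esi, 10  (cmp 10,10)
jne L1: not taken
after imul edx, 12: edx=33*12=396
halt.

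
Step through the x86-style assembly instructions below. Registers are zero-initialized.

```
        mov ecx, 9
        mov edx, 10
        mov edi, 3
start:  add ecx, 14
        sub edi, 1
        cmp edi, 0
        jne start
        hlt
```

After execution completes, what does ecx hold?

51

after mov ecx, 9: ecx=9
after mov edx, 10: edx=10
after mov edi, 3: edi=3
after add ecx, 14: ecx=9+14=23
after sub edi, 1: edi=3-1=2
cmp edi, 0  (cmp 2,0)
jne start: taken
after add ecx, 14: ecx=23+14=37
after sub edi, 1: edi=2-1=1
cmp edi, 0  (cmp 1,0)
jne start: taken
after add ecx, 14: ecx=37+14=51
after sub edi, 1: edi=1-1=0
cmp edi, 0  (cmp 0,0)
jne start: not taken
halt.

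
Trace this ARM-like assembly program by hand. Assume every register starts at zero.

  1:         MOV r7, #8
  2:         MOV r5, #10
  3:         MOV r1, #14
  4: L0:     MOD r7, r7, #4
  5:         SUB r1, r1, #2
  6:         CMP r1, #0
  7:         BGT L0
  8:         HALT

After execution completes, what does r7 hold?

after MOV r7, #8: r7=8
after MOV r5, #10: r5=10
after MOV r1, #14: r1=14
after MOD r7, r7, #4: r7=8%4=0
after SUB r1, r1, #2: r1=14-2=12
CMP r1, #0  (cmp 12,0)
BGT L0: taken
after MOD r7, r7, #4: r7=0%4=0
after SUB r1, r1, #2: r1=12-2=10
CMP r1, #0  (cmp 10,0)
BGT L0: taken
after MOD r7, r7, #4: r7=0%4=0
after SUB r1, r1, #2: r1=10-2=8
CMP r1, #0  (cmp 8,0)
BGT L0: taken
after MOD r7, r7, #4: r7=0%4=0
after SUB r1, r1, #2: r1=8-2=6
CMP r1, #0  (cmp 6,0)
BGT L0: taken
after MOD r7, r7, #4: r7=0%4=0
after SUB r1, r1, #2: r1=6-2=4
CMP r1, #0  (cmp 4,0)
BGT L0: taken
after MOD r7, r7, #4: r7=0%4=0
after SUB r1, r1, #2: r1=4-2=2
CMP r1, #0  (cmp 2,0)
BGT L0: taken
after MOD r7, r7, #4: r7=0%4=0
after SUB r1, r1, #2: r1=2-2=0
CMP r1, #0  (cmp 0,0)
BGT L0: not taken
halt.

0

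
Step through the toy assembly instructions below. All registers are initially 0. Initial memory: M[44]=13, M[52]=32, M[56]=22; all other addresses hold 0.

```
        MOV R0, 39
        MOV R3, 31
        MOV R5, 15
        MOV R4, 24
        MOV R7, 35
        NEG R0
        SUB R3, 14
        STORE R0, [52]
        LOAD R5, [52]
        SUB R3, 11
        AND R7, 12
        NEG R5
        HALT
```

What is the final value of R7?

after MOV R0, 39: R0=39
after MOV R3, 31: R3=31
after MOV R5, 15: R5=15
after MOV R4, 24: R4=24
after MOV R7, 35: R7=35
after NEG R0: R0=-(39)=-39
after SUB R3, 14: R3=31-14=17
STORE R0, [52] → M[52]=-39
after LOAD R5, [52]: R5=M[52]=-39
after SUB R3, 11: R3=17-11=6
after AND R7, 12: R7=35&12=0
after NEG R5: R5=-(-39)=39
halt.

0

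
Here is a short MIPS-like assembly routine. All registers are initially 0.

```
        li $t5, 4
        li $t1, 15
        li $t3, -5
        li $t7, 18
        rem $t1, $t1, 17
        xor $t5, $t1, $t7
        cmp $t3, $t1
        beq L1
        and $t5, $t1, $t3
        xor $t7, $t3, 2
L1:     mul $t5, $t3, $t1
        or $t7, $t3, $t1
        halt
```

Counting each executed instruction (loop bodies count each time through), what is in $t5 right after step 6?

29

$t5=4
$t1=15
$t3=-5
$t7=18
$t1=15%17=15
$t5=15^18=29
After step 6: $t5 = 29.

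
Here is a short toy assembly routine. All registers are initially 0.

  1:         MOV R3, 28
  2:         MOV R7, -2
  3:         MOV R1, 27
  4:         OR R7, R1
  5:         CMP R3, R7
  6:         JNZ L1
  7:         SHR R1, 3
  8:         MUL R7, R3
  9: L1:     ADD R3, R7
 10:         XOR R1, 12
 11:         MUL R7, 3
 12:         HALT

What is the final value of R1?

MOV R3, 28 → R3=28
MOV R7, -2 → R7=-2
MOV R1, 27 → R1=27
OR R7, R1 → R7=(-2)|27=-1
CMP R3, R7  (cmp 28,-1)
JNZ L1: taken
ADD R3, R7 → R3=28+(-1)=27
XOR R1, 12 → R1=27^12=23
MUL R7, 3 → R7=(-1)*3=-3
halt.

23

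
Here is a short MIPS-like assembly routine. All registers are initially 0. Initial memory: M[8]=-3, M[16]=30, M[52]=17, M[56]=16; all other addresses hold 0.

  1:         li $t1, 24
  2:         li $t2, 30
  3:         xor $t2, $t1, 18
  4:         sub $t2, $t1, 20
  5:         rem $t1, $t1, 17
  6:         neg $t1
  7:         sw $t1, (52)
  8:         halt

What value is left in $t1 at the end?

-7

li $t1, 24 → $t1=24
li $t2, 30 → $t2=30
xor $t2, $t1, 18 → $t2=24^18=10
sub $t2, $t1, 20 → $t2=24-20=4
rem $t1, $t1, 17 → $t1=24%17=7
neg $t1 → $t1=-(7)=-7
sw $t1, (52) → M[52]=-7
halt.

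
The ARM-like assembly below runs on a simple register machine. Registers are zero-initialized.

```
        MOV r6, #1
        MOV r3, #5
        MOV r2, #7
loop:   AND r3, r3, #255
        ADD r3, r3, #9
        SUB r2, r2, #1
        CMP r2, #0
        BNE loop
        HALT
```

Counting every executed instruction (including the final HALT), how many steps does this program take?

r6=1
r3=5
r2=7
r3=5&255=5
r3=5+9=14
r2=7-1=6
CMP r2, #0  (cmp 6,0)
BNE loop: taken
r3=14&255=14
r3=14+9=23
r2=6-1=5
CMP r2, #0  (cmp 5,0)
BNE loop: taken
r3=23&255=23
r3=23+9=32
r2=5-1=4
CMP r2, #0  (cmp 4,0)
BNE loop: taken
r3=32&255=32
r3=32+9=41
r2=4-1=3
CMP r2, #0  (cmp 3,0)
BNE loop: taken
r3=41&255=41
r3=41+9=50
r2=3-1=2
CMP r2, #0  (cmp 2,0)
BNE loop: taken
r3=50&255=50
r3=50+9=59
r2=2-1=1
CMP r2, #0  (cmp 1,0)
BNE loop: taken
r3=59&255=59
r3=59+9=68
r2=1-1=0
CMP r2, #0  (cmp 0,0)
BNE loop: not taken
halt.
Total executed instructions: 39.

39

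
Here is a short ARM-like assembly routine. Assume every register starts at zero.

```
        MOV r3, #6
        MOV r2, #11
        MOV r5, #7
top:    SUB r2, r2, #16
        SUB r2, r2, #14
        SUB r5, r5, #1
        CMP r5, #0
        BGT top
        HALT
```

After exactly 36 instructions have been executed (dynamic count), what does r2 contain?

-199

r3=6
r2=11
r5=7
r2=11-16=-5
r2=(-5)-14=-19
r5=7-1=6
CMP r5, #0  (cmp 6,0)
BGT top: taken
r2=(-19)-16=-35
r2=(-35)-14=-49
r5=6-1=5
CMP r5, #0  (cmp 5,0)
BGT top: taken
r2=(-49)-16=-65
r2=(-65)-14=-79
r5=5-1=4
CMP r5, #0  (cmp 4,0)
BGT top: taken
r2=(-79)-16=-95
r2=(-95)-14=-109
r5=4-1=3
CMP r5, #0  (cmp 3,0)
BGT top: taken
r2=(-109)-16=-125
r2=(-125)-14=-139
r5=3-1=2
CMP r5, #0  (cmp 2,0)
BGT top: taken
r2=(-139)-16=-155
r2=(-155)-14=-169
r5=2-1=1
CMP r5, #0  (cmp 1,0)
BGT top: taken
r2=(-169)-16=-185
r2=(-185)-14=-199
r5=1-1=0
After step 36: r2 = -199.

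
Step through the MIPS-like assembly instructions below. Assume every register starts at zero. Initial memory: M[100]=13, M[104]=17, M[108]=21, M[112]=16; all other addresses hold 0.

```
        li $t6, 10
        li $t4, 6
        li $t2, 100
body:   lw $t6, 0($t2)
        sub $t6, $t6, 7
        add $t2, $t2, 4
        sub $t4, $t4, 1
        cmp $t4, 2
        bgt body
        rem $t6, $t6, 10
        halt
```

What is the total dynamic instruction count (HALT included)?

li $t6, 10 → $t6=10
li $t4, 6 → $t4=6
li $t2, 100 → $t2=100
lw $t6, 0($t2) → $t6=M[100]=13
sub $t6, $t6, 7 → $t6=13-7=6
add $t2, $t2, 4 → $t2=100+4=104
sub $t4, $t4, 1 → $t4=6-1=5
cmp $t4, 2  (cmp 5,2)
bgt body: taken
lw $t6, 0($t2) → $t6=M[104]=17
sub $t6, $t6, 7 → $t6=17-7=10
add $t2, $t2, 4 → $t2=104+4=108
sub $t4, $t4, 1 → $t4=5-1=4
cmp $t4, 2  (cmp 4,2)
bgt body: taken
lw $t6, 0($t2) → $t6=M[108]=21
sub $t6, $t6, 7 → $t6=21-7=14
add $t2, $t2, 4 → $t2=108+4=112
sub $t4, $t4, 1 → $t4=4-1=3
cmp $t4, 2  (cmp 3,2)
bgt body: taken
lw $t6, 0($t2) → $t6=M[112]=16
sub $t6, $t6, 7 → $t6=16-7=9
add $t2, $t2, 4 → $t2=112+4=116
sub $t4, $t4, 1 → $t4=3-1=2
cmp $t4, 2  (cmp 2,2)
bgt body: not taken
rem $t6, $t6, 10 → $t6=9%10=9
halt.
Total executed instructions: 29.

29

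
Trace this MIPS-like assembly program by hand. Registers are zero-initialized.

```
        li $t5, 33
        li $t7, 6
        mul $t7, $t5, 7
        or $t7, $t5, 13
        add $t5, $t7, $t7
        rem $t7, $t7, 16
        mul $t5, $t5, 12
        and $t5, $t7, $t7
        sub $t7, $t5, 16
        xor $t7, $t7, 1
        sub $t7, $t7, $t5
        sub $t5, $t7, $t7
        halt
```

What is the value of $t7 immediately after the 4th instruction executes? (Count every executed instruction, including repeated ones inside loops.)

45

after li $t5, 33: $t5=33
after li $t7, 6: $t7=6
after mul $t7, $t5, 7: $t7=33*7=231
after or $t7, $t5, 13: $t7=33|13=45
After step 4: $t7 = 45.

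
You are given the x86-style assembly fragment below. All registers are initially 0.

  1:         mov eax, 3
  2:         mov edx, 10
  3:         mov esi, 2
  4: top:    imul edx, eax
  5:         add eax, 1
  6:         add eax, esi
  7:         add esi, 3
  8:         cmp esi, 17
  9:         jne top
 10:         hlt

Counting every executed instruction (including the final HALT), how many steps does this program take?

34

after mov eax, 3: eax=3
after mov edx, 10: edx=10
after mov esi, 2: esi=2
after imul edx, eax: edx=10*3=30
after add eax, 1: eax=3+1=4
after add eax, esi: eax=4+2=6
after add esi, 3: esi=2+3=5
cmp esi, 17  (cmp 5,17)
jne top: taken
after imul edx, eax: edx=30*6=180
after add eax, 1: eax=6+1=7
after add eax, esi: eax=7+5=12
after add esi, 3: esi=5+3=8
cmp esi, 17  (cmp 8,17)
jne top: taken
after imul edx, eax: edx=180*12=2160
after add eax, 1: eax=12+1=13
after add eax, esi: eax=13+8=21
after add esi, 3: esi=8+3=11
cmp esi, 17  (cmp 11,17)
jne top: taken
after imul edx, eax: edx=2160*21=45360
after add eax, 1: eax=21+1=22
after add eax, esi: eax=22+11=33
after add esi, 3: esi=11+3=14
cmp esi, 17  (cmp 14,17)
jne top: taken
after imul edx, eax: edx=45360*33=1496880
after add eax, 1: eax=33+1=34
after add eax, esi: eax=34+14=48
after add esi, 3: esi=14+3=17
cmp esi, 17  (cmp 17,17)
jne top: not taken
halt.
Total executed instructions: 34.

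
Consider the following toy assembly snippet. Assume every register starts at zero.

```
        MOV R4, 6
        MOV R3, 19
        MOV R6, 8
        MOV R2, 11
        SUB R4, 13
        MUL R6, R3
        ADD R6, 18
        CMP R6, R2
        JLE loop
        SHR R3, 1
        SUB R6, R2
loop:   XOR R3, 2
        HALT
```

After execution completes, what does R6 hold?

MOV R4, 6 → R4=6
MOV R3, 19 → R3=19
MOV R6, 8 → R6=8
MOV R2, 11 → R2=11
SUB R4, 13 → R4=6-13=-7
MUL R6, R3 → R6=8*19=152
ADD R6, 18 → R6=152+18=170
CMP R6, R2  (cmp 170,11)
JLE loop: not taken
SHR R3, 1 → R3=19>>1=9
SUB R6, R2 → R6=170-11=159
XOR R3, 2 → R3=9^2=11
halt.

159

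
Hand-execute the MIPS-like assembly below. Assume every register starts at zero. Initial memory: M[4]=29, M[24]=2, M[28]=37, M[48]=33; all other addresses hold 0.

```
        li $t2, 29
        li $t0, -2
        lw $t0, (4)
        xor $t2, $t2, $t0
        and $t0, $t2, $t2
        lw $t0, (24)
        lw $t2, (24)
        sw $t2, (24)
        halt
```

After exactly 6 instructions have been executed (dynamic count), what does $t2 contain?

$t2=29
$t0=-2
$t0=M[4]=29
$t2=29^29=0
$t0=0&0=0
$t0=M[24]=2
After step 6: $t2 = 0.

0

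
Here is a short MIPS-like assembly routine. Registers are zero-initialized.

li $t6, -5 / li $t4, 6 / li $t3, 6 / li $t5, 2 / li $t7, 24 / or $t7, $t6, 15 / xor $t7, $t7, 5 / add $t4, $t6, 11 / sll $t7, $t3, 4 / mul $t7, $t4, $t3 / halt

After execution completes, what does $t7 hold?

after li $t6, -5: $t6=-5
after li $t4, 6: $t4=6
after li $t3, 6: $t3=6
after li $t5, 2: $t5=2
after li $t7, 24: $t7=24
after or $t7, $t6, 15: $t7=(-5)|15=-1
after xor $t7, $t7, 5: $t7=(-1)^5=-6
after add $t4, $t6, 11: $t4=(-5)+11=6
after sll $t7, $t3, 4: $t7=6<<4=96
after mul $t7, $t4, $t3: $t7=6*6=36
halt.

36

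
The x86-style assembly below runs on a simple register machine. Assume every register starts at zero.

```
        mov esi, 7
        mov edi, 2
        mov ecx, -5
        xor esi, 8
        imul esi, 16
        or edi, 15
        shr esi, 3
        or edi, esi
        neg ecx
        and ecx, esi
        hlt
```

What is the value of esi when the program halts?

esi=7
edi=2
ecx=-5
esi=7^8=15
esi=15*16=240
edi=2|15=15
esi=240>>3=30
edi=15|30=31
ecx=-(-5)=5
ecx=5&30=4
halt.

30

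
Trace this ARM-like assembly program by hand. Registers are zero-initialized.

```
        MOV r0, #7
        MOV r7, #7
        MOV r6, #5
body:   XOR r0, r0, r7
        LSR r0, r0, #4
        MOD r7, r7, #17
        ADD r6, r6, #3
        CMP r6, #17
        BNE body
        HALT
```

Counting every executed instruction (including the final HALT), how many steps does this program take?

r0=7
r7=7
r6=5
r0=7^7=0
r0=0>>4=0
r7=7%17=7
r6=5+3=8
CMP r6, #17  (cmp 8,17)
BNE body: taken
r0=0^7=7
r0=7>>4=0
r7=7%17=7
r6=8+3=11
CMP r6, #17  (cmp 11,17)
BNE body: taken
r0=0^7=7
r0=7>>4=0
r7=7%17=7
r6=11+3=14
CMP r6, #17  (cmp 14,17)
BNE body: taken
r0=0^7=7
r0=7>>4=0
r7=7%17=7
r6=14+3=17
CMP r6, #17  (cmp 17,17)
BNE body: not taken
halt.
Total executed instructions: 28.

28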